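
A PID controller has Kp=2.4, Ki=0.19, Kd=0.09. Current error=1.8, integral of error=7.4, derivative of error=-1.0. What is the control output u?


u = Kp*e + Ki*int(e) + Kd*de/dt
= 2.4*1.8 + 0.19*7.4 + 0.09*(-1.0)
= 4.32 + 1.406 + -0.09
= 5.636


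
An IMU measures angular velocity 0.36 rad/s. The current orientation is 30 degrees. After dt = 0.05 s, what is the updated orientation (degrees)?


delta_theta = w * dt = 0.36 * 0.05 = 0.018 rad
= 1.0313 deg
theta_new = 30 + 1.0313 = 31.0313 deg


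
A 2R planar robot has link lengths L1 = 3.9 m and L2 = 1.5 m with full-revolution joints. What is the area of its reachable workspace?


r_max = L1 + L2 = 5.4 m
r_min = |L1 - L2| = 2.4 m
Area = pi*(r_max^2 - r_min^2)
= pi*(29.16 - 5.76)
= pi * 23.4
= 73.5133 m^2


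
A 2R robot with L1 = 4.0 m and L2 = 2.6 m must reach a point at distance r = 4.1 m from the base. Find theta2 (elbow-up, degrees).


cos(theta2) = (r^2 - L1^2 - L2^2) / (2*L1*L2)
cos(theta2) = (16.81 - 16.0 - 6.76) / 20.8
cos(theta2) = -0.286058
theta2 = 106.6221 degrees


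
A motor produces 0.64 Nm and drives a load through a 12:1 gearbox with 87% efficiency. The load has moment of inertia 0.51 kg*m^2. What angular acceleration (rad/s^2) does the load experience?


tau_out = tau_motor * N * eta
= 0.64 * 12 * 0.87 = 6.6816 Nm
alpha = tau_out / I = 6.6816 / 0.51
= 13.1012 rad/s^2


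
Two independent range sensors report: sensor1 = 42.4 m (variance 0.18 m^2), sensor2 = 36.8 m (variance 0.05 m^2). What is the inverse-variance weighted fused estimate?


w1 = (1/var1) / (1/var1 + 1/var2)
   = 5.5556 / (5.5556 + 20.0) = 0.2174
w2 = 1 - w1 = 0.7826
fused = w1*s1 + w2*s2 = 9.2174 + 28.8
= 38.0174 m


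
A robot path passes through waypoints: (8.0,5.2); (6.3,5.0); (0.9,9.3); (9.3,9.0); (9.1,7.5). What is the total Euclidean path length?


Segment lengths:
  seg1 = sqrt((-1.7)^2 + (-0.2)^2) = 1.7117
  seg2 = sqrt((-5.4)^2 + (4.3)^2) = 6.9029
  seg3 = sqrt((8.4)^2 + (-0.3)^2) = 8.4054
  seg4 = sqrt((-0.2)^2 + (-1.5)^2) = 1.5133
Total = 18.5333


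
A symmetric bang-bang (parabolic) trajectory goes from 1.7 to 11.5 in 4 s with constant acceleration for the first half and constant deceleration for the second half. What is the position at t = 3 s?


Symmetric rest-to-rest: each phase covers (pf-p0)/2 in time T/2. 0.5*a*(T/2)^2 = (pf-p0)/2 => a = 4*(pf-p0)/T^2
a = 4*(11.5-1.7)/4^2 = 2.45
t = 3 is in the deceleration phase (t > T/2).
p = pf - 0.5*a*(T-t)^2 = 11.5 - 0.5*2.45*1^2
= 10.275


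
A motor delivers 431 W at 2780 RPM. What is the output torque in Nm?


omega = 2780 * 2*pi/60 = 291.1209 rad/s
tau = P / omega = 431 / 291.1209
= 1.4805 Nm


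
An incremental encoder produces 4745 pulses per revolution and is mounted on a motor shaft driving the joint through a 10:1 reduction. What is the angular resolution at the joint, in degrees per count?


counts per rev = 4745
effective counts at joint = 4745 * 10 = 47450
resolution = 360 / 47450
= 0.0076 deg/count


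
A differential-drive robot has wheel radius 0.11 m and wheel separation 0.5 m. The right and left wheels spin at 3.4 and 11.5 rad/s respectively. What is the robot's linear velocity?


vR = r*wR = 0.11*3.4 = 0.374 m/s
vL = r*wL = 0.11*11.5 = 1.265 m/s
v = (vR+vL)/2 = 0.8195 m/s
omega = (vR-vL)/L = -1.782 rad/s
linear velocity = 0.8195 m/s


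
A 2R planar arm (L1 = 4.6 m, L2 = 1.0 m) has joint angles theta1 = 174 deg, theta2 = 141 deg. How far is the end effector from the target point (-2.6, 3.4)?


End effector via forward kinematics:
x = L1*cos(t1) + L2*cos(t1+t2) = -3.8677
y = L1*sin(t1) + L2*sin(t1+t2) = -0.2263
Distance to target:
d = sqrt((-2.6 - -3.8677)^2 + (3.4 - -0.2263)^2)
= sqrt(1.607 + 13.1499)
= 3.8415 m


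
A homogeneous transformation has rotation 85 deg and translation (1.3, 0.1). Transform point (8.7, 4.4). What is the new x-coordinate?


x' = cos(theta)*px - sin(theta)*py + tx
= 0.0872*8.7 - 0.9962*4.4 + 1.3
= -2.325


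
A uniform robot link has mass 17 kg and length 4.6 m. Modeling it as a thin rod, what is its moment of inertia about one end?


I = (1/3) * m * L^2
= (1/3) * 17 * 4.6^2
= 0.333333 * 17 * 21.16
= 119.9067 kg*m^2


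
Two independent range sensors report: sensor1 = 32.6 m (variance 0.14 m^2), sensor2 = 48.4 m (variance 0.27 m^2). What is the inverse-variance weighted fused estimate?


w1 = (1/var1) / (1/var1 + 1/var2)
   = 7.1429 / (7.1429 + 3.7037) = 0.6585
w2 = 1 - w1 = 0.3415
fused = w1*s1 + w2*s2 = 21.4683 + 16.5268
= 37.9951 m


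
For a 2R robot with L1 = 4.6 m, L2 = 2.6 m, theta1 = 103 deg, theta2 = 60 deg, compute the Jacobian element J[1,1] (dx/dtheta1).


J[1,1] = -L1*sin(t1) - L2*sin(t1+t2)
= -4.6*sin(103) - 2.6*sin(163)
= -5.2423


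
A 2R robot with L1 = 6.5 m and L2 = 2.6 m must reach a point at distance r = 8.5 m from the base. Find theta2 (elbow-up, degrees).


cos(theta2) = (r^2 - L1^2 - L2^2) / (2*L1*L2)
cos(theta2) = (72.25 - 42.25 - 6.76) / 33.8
cos(theta2) = 0.687574
theta2 = 46.5616 degrees


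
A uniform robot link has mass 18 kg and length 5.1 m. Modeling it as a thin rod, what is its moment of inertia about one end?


I = (1/3) * m * L^2
= (1/3) * 18 * 5.1^2
= 0.333333 * 18 * 26.01
= 156.06 kg*m^2


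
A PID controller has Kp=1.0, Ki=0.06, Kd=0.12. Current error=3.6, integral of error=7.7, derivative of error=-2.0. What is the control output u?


u = Kp*e + Ki*int(e) + Kd*de/dt
= 1.0*3.6 + 0.06*7.7 + 0.12*(-2.0)
= 3.6 + 0.462 + -0.24
= 3.822


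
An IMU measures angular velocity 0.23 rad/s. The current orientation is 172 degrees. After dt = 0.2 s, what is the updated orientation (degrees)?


delta_theta = w * dt = 0.23 * 0.2 = 0.046 rad
= 2.6356 deg
theta_new = 172 + 2.6356 = 174.6356 deg


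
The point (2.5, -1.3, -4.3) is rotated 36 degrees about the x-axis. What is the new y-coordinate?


Rotation about x-axis: y' = y*cos(theta) - z*sin(theta)
= -1.3 * 0.809 - -4.3 * 0.5878
= 1.4758


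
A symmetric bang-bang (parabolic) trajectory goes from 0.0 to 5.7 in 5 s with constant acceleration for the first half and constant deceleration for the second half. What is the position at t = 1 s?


Symmetric rest-to-rest: each phase covers (pf-p0)/2 in time T/2. 0.5*a*(T/2)^2 = (pf-p0)/2 => a = 4*(pf-p0)/T^2
a = 4*(5.7-0.0)/5^2 = 0.912
t = 1 is in the acceleration phase (t <= T/2).
p = p0 + 0.5*a*t^2 = 0.0 + 0.5*0.912*1^2
= 0.456


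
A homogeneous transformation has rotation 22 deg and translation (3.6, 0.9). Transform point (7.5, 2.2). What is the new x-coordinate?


x' = cos(theta)*px - sin(theta)*py + tx
= 0.9272*7.5 - 0.3746*2.2 + 3.6
= 9.7297


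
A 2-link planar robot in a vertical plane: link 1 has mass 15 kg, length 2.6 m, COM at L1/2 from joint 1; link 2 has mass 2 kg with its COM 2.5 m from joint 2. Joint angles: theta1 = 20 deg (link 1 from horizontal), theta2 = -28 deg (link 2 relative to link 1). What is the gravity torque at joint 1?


Horizontal distance from joint 1 to link-1 COM:
  x_c1 = (L1/2)*cos(t1) = 1.3 * 0.9397 = 1.2216 m
Horizontal distance from joint 1 to link-2 COM:
  x_c2 = L1*cos(t1) + Lc2*cos(t1+t2)
       = 2.6*0.9397 + 2.5*0.9903 = 4.9189 m
tau1 = m1*g*x_c1 + m2*g*x_c2
     = 15*9.81*1.2216 + 2*9.81*4.9189
     = 179.7585 + 96.5082
     = 276.2667 Nm


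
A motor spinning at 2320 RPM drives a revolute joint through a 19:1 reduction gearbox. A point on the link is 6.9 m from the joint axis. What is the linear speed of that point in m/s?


omega_motor = 2320 * 2*pi/60 = 242.9498 rad/s
omega_joint = omega_motor / 19 = 12.7868 rad/s
v = omega_joint * r = 12.7868 * 6.9
= 88.2291 m/s


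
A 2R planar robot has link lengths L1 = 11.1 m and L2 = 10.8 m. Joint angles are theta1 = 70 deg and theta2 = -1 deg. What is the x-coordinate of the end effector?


Convert angles to radians: theta1 = 1.2217, theta2 = -0.0175
x = L1*cos(theta1) + L2*cos(theta1+theta2)
x = 3.7964 + 3.8704
x = 7.6668


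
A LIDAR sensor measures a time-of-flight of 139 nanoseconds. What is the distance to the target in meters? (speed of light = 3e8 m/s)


tof = 139 ns = 1.39e-07 s
dist = c * tof / 2
= 3e8 * 1.39e-07 / 2
= 20.85 m


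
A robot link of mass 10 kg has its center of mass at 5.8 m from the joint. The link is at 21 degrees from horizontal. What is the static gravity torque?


tau = m*g*L*cos(angle)
= 10 * 9.81 * 5.8 * cos(21 deg)
= 10 * 9.81 * 5.8 * 0.9336
= 531.1886 Nm


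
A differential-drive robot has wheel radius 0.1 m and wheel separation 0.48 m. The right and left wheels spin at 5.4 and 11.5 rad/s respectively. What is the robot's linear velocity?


vR = r*wR = 0.1*5.4 = 0.54 m/s
vL = r*wL = 0.1*11.5 = 1.15 m/s
v = (vR+vL)/2 = 0.845 m/s
omega = (vR-vL)/L = -1.2708 rad/s
linear velocity = 0.845 m/s


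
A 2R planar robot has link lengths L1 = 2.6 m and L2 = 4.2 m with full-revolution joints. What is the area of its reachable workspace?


r_max = L1 + L2 = 6.8 m
r_min = |L1 - L2| = 1.6 m
Area = pi*(r_max^2 - r_min^2)
= pi*(46.24 - 2.56)
= pi * 43.68
= 137.2248 m^2


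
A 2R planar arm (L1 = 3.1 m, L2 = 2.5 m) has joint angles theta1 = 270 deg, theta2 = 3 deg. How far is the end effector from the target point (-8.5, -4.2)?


End effector via forward kinematics:
x = L1*cos(t1) + L2*cos(t1+t2) = 0.1308
y = L1*sin(t1) + L2*sin(t1+t2) = -5.5966
Distance to target:
d = sqrt((-8.5 - 0.1308)^2 + (-4.2 - -5.5966)^2)
= sqrt(74.4914 + 1.9504)
= 8.7431 m


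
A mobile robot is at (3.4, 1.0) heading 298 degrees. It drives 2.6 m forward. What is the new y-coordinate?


y_new = y0 + d*sin(theta)
= 1.0 + 2.6*sin(298)
= 1.0 + -2.2957
= -1.2957


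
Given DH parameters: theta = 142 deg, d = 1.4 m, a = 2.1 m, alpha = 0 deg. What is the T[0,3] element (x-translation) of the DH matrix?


T[0,3] = a * cos(theta)
= 2.1 * cos(142 deg)
= 2.1 * -0.788
= -1.6548


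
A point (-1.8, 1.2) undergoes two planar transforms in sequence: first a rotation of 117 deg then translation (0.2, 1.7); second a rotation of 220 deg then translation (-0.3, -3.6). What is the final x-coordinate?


After transform 1:
x1 = cos(117)*-1.8 - sin(117)*1.2 + 0.2 = -0.052
y1 = sin(117)*-1.8 + cos(117)*1.2 + 1.7 = -0.4486
After transform 2:
x2 = cos(220)*-0.052 - sin(220)*-0.4486 + -0.3
= -0.5485


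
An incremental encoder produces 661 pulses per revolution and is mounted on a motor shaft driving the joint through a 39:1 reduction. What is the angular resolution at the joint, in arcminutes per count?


counts per rev = 661
effective counts at joint = 661 * 39 = 25779
resolution = 360*60 / 25779
= 0.8379 arcmin/count


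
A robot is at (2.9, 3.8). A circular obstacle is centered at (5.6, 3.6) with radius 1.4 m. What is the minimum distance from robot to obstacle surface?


center_dist = sqrt((2.9-5.6)^2 + (3.8-3.6)^2)
= sqrt(7.29 + 0.04)
= 2.7074
min_dist = center_dist - radius = 2.7074 - 1.4 = 1.3074 m


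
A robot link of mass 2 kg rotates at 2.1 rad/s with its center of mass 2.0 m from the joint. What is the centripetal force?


F = m * omega^2 * r
= 2 * 2.1^2 * 2.0
= 2 * 4.41 * 2.0
= 17.64 N


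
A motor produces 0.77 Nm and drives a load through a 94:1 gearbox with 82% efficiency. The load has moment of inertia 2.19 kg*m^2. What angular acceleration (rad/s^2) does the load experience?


tau_out = tau_motor * N * eta
= 0.77 * 94 * 0.82 = 59.3516 Nm
alpha = tau_out / I = 59.3516 / 2.19
= 27.1012 rad/s^2


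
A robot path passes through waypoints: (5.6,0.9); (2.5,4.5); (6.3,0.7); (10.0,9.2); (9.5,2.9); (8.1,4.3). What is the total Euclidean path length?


Segment lengths:
  seg1 = sqrt((-3.1)^2 + (3.6)^2) = 4.7508
  seg2 = sqrt((3.8)^2 + (-3.8)^2) = 5.374
  seg3 = sqrt((3.7)^2 + (8.5)^2) = 9.2704
  seg4 = sqrt((-0.5)^2 + (-6.3)^2) = 6.3198
  seg5 = sqrt((-1.4)^2 + (1.4)^2) = 1.9799
Total = 27.6949


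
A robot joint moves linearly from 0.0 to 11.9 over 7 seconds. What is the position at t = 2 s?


s = t/T = 2/7 = 0.2857
p(t) = p0 + (pf-p0)*s
= 0.0 + (11.9 - 0.0) * 0.2857
= 3.4


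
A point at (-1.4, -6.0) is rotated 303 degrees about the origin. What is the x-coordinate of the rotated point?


x' = x*cos(theta) - y*sin(theta)
cos(303 deg) = 0.5446, sin(303 deg) = -0.8387
x' = -1.4 * 0.5446 - -6.0 * -0.8387
= -0.7625 - 5.032
= -5.7945


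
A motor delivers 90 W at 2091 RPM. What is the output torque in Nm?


omega = 2091 * 2*pi/60 = 218.969 rad/s
tau = P / omega = 90 / 218.969
= 0.411 Nm


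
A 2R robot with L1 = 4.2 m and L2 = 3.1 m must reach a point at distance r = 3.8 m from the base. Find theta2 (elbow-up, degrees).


cos(theta2) = (r^2 - L1^2 - L2^2) / (2*L1*L2)
cos(theta2) = (14.44 - 17.64 - 9.61) / 26.04
cos(theta2) = -0.491935
theta2 = 119.4679 degrees


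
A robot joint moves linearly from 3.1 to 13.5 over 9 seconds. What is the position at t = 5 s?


s = t/T = 5/9 = 0.5556
p(t) = p0 + (pf-p0)*s
= 3.1 + (13.5 - 3.1) * 0.5556
= 8.8778


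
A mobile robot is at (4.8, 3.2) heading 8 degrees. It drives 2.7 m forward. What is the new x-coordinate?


x_new = x0 + d*cos(theta)
= 4.8 + 2.7*cos(8)
= 4.8 + 2.6737
= 7.4737


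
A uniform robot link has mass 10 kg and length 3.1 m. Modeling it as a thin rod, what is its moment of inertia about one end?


I = (1/3) * m * L^2
= (1/3) * 10 * 3.1^2
= 0.333333 * 10 * 9.61
= 32.0333 kg*m^2


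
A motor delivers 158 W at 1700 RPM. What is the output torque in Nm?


omega = 1700 * 2*pi/60 = 178.0236 rad/s
tau = P / omega = 158 / 178.0236
= 0.8875 Nm


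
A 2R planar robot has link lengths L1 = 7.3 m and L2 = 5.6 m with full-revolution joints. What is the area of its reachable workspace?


r_max = L1 + L2 = 12.9 m
r_min = |L1 - L2| = 1.7 m
Area = pi*(r_max^2 - r_min^2)
= pi*(166.41 - 2.89)
= pi * 163.52
= 513.7132 m^2


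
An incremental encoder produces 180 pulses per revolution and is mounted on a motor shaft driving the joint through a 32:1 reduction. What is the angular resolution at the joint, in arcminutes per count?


counts per rev = 180
effective counts at joint = 180 * 32 = 5760
resolution = 360*60 / 5760
= 3.75 arcmin/count


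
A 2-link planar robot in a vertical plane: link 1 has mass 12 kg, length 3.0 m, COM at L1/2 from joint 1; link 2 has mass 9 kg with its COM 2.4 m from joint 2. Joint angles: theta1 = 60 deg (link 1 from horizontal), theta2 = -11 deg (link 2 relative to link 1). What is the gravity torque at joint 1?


Horizontal distance from joint 1 to link-1 COM:
  x_c1 = (L1/2)*cos(t1) = 1.5 * 0.5 = 0.75 m
Horizontal distance from joint 1 to link-2 COM:
  x_c2 = L1*cos(t1) + Lc2*cos(t1+t2)
       = 3.0*0.5 + 2.4*0.6561 = 3.0745 m
tau1 = m1*g*x_c1 + m2*g*x_c2
     = 12*9.81*0.75 + 9*9.81*3.0745
     = 88.29 + 271.4513
     = 359.7413 Nm


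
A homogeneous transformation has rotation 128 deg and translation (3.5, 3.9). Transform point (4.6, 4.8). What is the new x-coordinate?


x' = cos(theta)*px - sin(theta)*py + tx
= -0.6157*4.6 - 0.788*4.8 + 3.5
= -3.1145


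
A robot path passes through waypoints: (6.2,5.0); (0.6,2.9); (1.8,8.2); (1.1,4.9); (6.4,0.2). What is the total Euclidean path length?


Segment lengths:
  seg1 = sqrt((-5.6)^2 + (-2.1)^2) = 5.9808
  seg2 = sqrt((1.2)^2 + (5.3)^2) = 5.4342
  seg3 = sqrt((-0.7)^2 + (-3.3)^2) = 3.3734
  seg4 = sqrt((5.3)^2 + (-4.7)^2) = 7.0838
Total = 21.8722


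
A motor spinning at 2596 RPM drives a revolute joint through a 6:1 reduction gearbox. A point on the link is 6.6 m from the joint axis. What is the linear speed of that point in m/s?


omega_motor = 2596 * 2*pi/60 = 271.8525 rad/s
omega_joint = omega_motor / 6 = 45.3087 rad/s
v = omega_joint * r = 45.3087 * 6.6
= 299.0377 m/s


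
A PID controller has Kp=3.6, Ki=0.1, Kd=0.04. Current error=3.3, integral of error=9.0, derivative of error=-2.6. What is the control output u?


u = Kp*e + Ki*int(e) + Kd*de/dt
= 3.6*3.3 + 0.1*9.0 + 0.04*(-2.6)
= 11.88 + 0.9 + -0.104
= 12.676


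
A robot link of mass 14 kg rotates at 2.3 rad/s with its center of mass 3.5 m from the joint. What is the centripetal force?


F = m * omega^2 * r
= 14 * 2.3^2 * 3.5
= 14 * 5.29 * 3.5
= 259.21 N


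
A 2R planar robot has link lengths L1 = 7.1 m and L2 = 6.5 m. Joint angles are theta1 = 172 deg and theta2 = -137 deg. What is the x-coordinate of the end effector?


Convert angles to radians: theta1 = 3.002, theta2 = -2.3911
x = L1*cos(theta1) + L2*cos(theta1+theta2)
x = -7.0309 + 5.3245
x = -1.7064


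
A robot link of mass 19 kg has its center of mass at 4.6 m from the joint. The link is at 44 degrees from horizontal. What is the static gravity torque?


tau = m*g*L*cos(angle)
= 19 * 9.81 * 4.6 * cos(44 deg)
= 19 * 9.81 * 4.6 * 0.7193
= 616.7576 Nm


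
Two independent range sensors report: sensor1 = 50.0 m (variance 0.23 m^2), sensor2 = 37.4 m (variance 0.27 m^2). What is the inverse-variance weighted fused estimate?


w1 = (1/var1) / (1/var1 + 1/var2)
   = 4.3478 / (4.3478 + 3.7037) = 0.54
w2 = 1 - w1 = 0.46
fused = w1*s1 + w2*s2 = 27.0 + 17.204
= 44.204 m


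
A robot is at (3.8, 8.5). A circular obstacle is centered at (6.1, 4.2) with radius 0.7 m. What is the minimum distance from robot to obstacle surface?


center_dist = sqrt((3.8-6.1)^2 + (8.5-4.2)^2)
= sqrt(5.29 + 18.49)
= 4.8765
min_dist = center_dist - radius = 4.8765 - 0.7 = 4.1765 m


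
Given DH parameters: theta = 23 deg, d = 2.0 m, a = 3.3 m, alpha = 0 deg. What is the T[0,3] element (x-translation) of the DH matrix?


T[0,3] = a * cos(theta)
= 3.3 * cos(23 deg)
= 3.3 * 0.9205
= 3.0377


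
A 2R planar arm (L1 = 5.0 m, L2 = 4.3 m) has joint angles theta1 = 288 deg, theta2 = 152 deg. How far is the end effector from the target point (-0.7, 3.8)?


End effector via forward kinematics:
x = L1*cos(t1) + L2*cos(t1+t2) = 2.2918
y = L1*sin(t1) + L2*sin(t1+t2) = -0.5206
Distance to target:
d = sqrt((-0.7 - 2.2918)^2 + (3.8 - -0.5206)^2)
= sqrt(8.9507 + 18.6677)
= 5.2553 m


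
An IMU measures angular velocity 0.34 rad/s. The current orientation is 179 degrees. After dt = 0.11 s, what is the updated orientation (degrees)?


delta_theta = w * dt = 0.34 * 0.11 = 0.0374 rad
= 2.1429 deg
theta_new = 179 + 2.1429 = 181.1429 deg


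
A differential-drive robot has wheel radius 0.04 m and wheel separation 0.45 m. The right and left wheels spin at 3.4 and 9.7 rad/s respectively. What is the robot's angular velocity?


vR = r*wR = 0.04*3.4 = 0.136 m/s
vL = r*wL = 0.04*9.7 = 0.388 m/s
v = (vR+vL)/2 = 0.262 m/s
omega = (vR-vL)/L = -0.56 rad/s
angular velocity = -0.56 rad/s


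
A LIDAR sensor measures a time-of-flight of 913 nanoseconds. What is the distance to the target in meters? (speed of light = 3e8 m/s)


tof = 913 ns = 9.13e-07 s
dist = c * tof / 2
= 3e8 * 9.13e-07 / 2
= 136.95 m


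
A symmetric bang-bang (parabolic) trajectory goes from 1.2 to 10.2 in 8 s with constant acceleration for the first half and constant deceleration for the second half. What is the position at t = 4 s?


Symmetric rest-to-rest: each phase covers (pf-p0)/2 in time T/2. 0.5*a*(T/2)^2 = (pf-p0)/2 => a = 4*(pf-p0)/T^2
a = 4*(10.2-1.2)/8^2 = 0.5625
t = 4 is in the acceleration phase (t <= T/2).
p = p0 + 0.5*a*t^2 = 1.2 + 0.5*0.5625*4^2
= 5.7


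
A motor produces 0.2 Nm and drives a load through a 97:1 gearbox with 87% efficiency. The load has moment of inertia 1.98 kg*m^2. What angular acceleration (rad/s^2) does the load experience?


tau_out = tau_motor * N * eta
= 0.2 * 97 * 0.87 = 16.878 Nm
alpha = tau_out / I = 16.878 / 1.98
= 8.5242 rad/s^2


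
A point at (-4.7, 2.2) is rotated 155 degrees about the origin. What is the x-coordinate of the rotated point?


x' = x*cos(theta) - y*sin(theta)
cos(155 deg) = -0.9063, sin(155 deg) = 0.4226
x' = -4.7 * -0.9063 - 2.2 * 0.4226
= 4.2596 - 0.9298
= 3.3299


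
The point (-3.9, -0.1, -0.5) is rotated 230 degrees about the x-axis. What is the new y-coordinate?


Rotation about x-axis: y' = y*cos(theta) - z*sin(theta)
= -0.1 * -0.6428 - -0.5 * -0.766
= -0.3187


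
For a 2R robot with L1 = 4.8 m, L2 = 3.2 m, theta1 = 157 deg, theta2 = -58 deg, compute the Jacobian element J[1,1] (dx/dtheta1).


J[1,1] = -L1*sin(t1) - L2*sin(t1+t2)
= -4.8*sin(157) - 3.2*sin(99)
= -5.0361


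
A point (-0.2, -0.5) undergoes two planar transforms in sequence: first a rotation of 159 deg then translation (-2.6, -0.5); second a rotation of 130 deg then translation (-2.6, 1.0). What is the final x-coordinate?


After transform 1:
x1 = cos(159)*-0.2 - sin(159)*-0.5 + -2.6 = -2.2341
y1 = sin(159)*-0.2 + cos(159)*-0.5 + -0.5 = -0.1049
After transform 2:
x2 = cos(130)*-2.2341 - sin(130)*-0.1049 + -2.6
= -1.0836


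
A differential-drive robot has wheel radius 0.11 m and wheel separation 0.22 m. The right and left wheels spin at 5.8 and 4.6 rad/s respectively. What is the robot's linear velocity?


vR = r*wR = 0.11*5.8 = 0.638 m/s
vL = r*wL = 0.11*4.6 = 0.506 m/s
v = (vR+vL)/2 = 0.572 m/s
omega = (vR-vL)/L = 0.6 rad/s
linear velocity = 0.572 m/s


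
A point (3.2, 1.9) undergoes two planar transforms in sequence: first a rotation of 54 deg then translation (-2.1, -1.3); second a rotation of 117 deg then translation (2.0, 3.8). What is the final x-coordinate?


After transform 1:
x1 = cos(54)*3.2 - sin(54)*1.9 + -2.1 = -1.7562
y1 = sin(54)*3.2 + cos(54)*1.9 + -1.3 = 2.4056
After transform 2:
x2 = cos(117)*-1.7562 - sin(117)*2.4056 + 2.0
= 0.6539


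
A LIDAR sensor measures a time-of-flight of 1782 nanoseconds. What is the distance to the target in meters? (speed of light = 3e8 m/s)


tof = 1782 ns = 1.782e-06 s
dist = c * tof / 2
= 3e8 * 1.782e-06 / 2
= 267.3 m


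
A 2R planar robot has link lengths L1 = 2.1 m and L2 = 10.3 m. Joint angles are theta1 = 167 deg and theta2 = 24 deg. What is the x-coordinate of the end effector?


Convert angles to radians: theta1 = 2.9147, theta2 = 0.4189
x = L1*cos(theta1) + L2*cos(theta1+theta2)
x = -2.0462 + -10.1108
x = -12.1569


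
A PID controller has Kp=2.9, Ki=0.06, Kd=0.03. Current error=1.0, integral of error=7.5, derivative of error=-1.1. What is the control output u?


u = Kp*e + Ki*int(e) + Kd*de/dt
= 2.9*1.0 + 0.06*7.5 + 0.03*(-1.1)
= 2.9 + 0.45 + -0.033
= 3.317


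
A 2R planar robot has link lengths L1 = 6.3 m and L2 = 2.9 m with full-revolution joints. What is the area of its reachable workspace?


r_max = L1 + L2 = 9.2 m
r_min = |L1 - L2| = 3.4 m
Area = pi*(r_max^2 - r_min^2)
= pi*(84.64 - 11.56)
= pi * 73.08
= 229.5876 m^2


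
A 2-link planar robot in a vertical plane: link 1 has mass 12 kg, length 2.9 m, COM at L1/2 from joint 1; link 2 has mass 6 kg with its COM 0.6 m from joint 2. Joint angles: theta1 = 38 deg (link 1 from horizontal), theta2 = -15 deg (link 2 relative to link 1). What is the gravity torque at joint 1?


Horizontal distance from joint 1 to link-1 COM:
  x_c1 = (L1/2)*cos(t1) = 1.45 * 0.788 = 1.1426 m
Horizontal distance from joint 1 to link-2 COM:
  x_c2 = L1*cos(t1) + Lc2*cos(t1+t2)
       = 2.9*0.788 + 0.6*0.9205 = 2.8375 m
tau1 = m1*g*x_c1 + m2*g*x_c2
     = 12*9.81*1.1426 + 6*9.81*2.8375
     = 134.5087 + 167.0173
     = 301.526 Nm


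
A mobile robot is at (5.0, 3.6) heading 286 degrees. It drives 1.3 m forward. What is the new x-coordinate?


x_new = x0 + d*cos(theta)
= 5.0 + 1.3*cos(286)
= 5.0 + 0.3583
= 5.3583


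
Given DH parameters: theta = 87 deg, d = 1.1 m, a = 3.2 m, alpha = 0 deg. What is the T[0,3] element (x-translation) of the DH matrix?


T[0,3] = a * cos(theta)
= 3.2 * cos(87 deg)
= 3.2 * 0.0523
= 0.1675


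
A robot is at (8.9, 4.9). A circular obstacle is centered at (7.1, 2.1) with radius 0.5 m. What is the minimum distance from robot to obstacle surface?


center_dist = sqrt((8.9-7.1)^2 + (4.9-2.1)^2)
= sqrt(3.24 + 7.84)
= 3.3287
min_dist = center_dist - radius = 3.3287 - 0.5 = 2.8287 m


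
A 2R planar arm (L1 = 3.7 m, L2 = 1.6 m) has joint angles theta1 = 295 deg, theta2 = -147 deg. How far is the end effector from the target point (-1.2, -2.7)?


End effector via forward kinematics:
x = L1*cos(t1) + L2*cos(t1+t2) = 0.2068
y = L1*sin(t1) + L2*sin(t1+t2) = -2.5055
Distance to target:
d = sqrt((-1.2 - 0.2068)^2 + (-2.7 - -2.5055)^2)
= sqrt(1.9791 + 0.0378)
= 1.4202 m


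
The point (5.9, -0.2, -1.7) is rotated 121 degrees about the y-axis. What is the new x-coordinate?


Rotation about y-axis: x' = x*cos(theta) + z*sin(theta)
= 5.9 * -0.515 + -1.7 * 0.8572
= -4.4959


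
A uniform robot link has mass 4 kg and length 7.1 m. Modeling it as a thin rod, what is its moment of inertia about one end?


I = (1/3) * m * L^2
= (1/3) * 4 * 7.1^2
= 0.333333 * 4 * 50.41
= 67.2133 kg*m^2


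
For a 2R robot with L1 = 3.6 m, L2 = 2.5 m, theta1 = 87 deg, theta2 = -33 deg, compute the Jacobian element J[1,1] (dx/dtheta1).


J[1,1] = -L1*sin(t1) - L2*sin(t1+t2)
= -3.6*sin(87) - 2.5*sin(54)
= -5.6176


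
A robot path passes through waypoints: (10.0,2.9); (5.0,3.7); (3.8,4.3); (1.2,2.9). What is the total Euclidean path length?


Segment lengths:
  seg1 = sqrt((-5.0)^2 + (0.8)^2) = 5.0636
  seg2 = sqrt((-1.2)^2 + (0.6)^2) = 1.3416
  seg3 = sqrt((-2.6)^2 + (-1.4)^2) = 2.953
Total = 9.3582


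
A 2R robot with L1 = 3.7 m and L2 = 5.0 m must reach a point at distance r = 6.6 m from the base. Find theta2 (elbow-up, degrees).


cos(theta2) = (r^2 - L1^2 - L2^2) / (2*L1*L2)
cos(theta2) = (43.56 - 13.69 - 25.0) / 37.0
cos(theta2) = 0.131622
theta2 = 82.4367 degrees


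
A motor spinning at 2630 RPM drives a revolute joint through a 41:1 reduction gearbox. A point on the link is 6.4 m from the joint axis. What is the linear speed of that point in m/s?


omega_motor = 2630 * 2*pi/60 = 275.413 rad/s
omega_joint = omega_motor / 41 = 6.7174 rad/s
v = omega_joint * r = 6.7174 * 6.4
= 42.9913 m/s


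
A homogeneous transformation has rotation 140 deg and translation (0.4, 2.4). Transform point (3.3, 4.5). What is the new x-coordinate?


x' = cos(theta)*px - sin(theta)*py + tx
= -0.766*3.3 - 0.6428*4.5 + 0.4
= -5.0205


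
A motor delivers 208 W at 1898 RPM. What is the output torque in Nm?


omega = 1898 * 2*pi/60 = 198.7581 rad/s
tau = P / omega = 208 / 198.7581
= 1.0465 Nm


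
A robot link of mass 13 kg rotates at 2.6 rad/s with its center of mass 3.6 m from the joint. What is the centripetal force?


F = m * omega^2 * r
= 13 * 2.6^2 * 3.6
= 13 * 6.76 * 3.6
= 316.368 N


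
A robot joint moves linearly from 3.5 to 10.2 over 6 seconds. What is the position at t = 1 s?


s = t/T = 1/6 = 0.1667
p(t) = p0 + (pf-p0)*s
= 3.5 + (10.2 - 3.5) * 0.1667
= 4.6167


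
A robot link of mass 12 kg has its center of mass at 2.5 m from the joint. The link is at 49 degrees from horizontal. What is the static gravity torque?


tau = m*g*L*cos(angle)
= 12 * 9.81 * 2.5 * cos(49 deg)
= 12 * 9.81 * 2.5 * 0.6561
= 193.0782 Nm


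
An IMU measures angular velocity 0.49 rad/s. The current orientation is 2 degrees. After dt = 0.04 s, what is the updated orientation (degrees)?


delta_theta = w * dt = 0.49 * 0.04 = 0.0196 rad
= 1.123 deg
theta_new = 2 + 1.123 = 3.123 deg


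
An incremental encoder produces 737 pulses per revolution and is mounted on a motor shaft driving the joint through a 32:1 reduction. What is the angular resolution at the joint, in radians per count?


counts per rev = 737
effective counts at joint = 737 * 32 = 23584
resolution = 2*pi / 23584
= 2.6642e-04 rad/count


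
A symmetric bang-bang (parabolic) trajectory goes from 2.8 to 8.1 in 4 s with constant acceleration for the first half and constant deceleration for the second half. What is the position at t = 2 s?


Symmetric rest-to-rest: each phase covers (pf-p0)/2 in time T/2. 0.5*a*(T/2)^2 = (pf-p0)/2 => a = 4*(pf-p0)/T^2
a = 4*(8.1-2.8)/4^2 = 1.325
t = 2 is in the acceleration phase (t <= T/2).
p = p0 + 0.5*a*t^2 = 2.8 + 0.5*1.325*2^2
= 5.45


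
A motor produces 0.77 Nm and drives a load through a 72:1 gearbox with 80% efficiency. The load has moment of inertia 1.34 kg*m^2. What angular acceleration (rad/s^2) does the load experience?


tau_out = tau_motor * N * eta
= 0.77 * 72 * 0.8 = 44.352 Nm
alpha = tau_out / I = 44.352 / 1.34
= 33.0985 rad/s^2


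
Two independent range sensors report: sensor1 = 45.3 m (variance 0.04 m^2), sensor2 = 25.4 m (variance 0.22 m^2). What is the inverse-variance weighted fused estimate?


w1 = (1/var1) / (1/var1 + 1/var2)
   = 25.0 / (25.0 + 4.5455) = 0.8462
w2 = 1 - w1 = 0.1538
fused = w1*s1 + w2*s2 = 38.3308 + 3.9077
= 42.2385 m


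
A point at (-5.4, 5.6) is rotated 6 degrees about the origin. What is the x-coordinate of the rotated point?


x' = x*cos(theta) - y*sin(theta)
cos(6 deg) = 0.9945, sin(6 deg) = 0.1045
x' = -5.4 * 0.9945 - 5.6 * 0.1045
= -5.3704 - 0.5854
= -5.9558


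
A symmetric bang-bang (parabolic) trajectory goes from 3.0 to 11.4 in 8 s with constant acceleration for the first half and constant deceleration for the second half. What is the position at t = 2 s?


Symmetric rest-to-rest: each phase covers (pf-p0)/2 in time T/2. 0.5*a*(T/2)^2 = (pf-p0)/2 => a = 4*(pf-p0)/T^2
a = 4*(11.4-3.0)/8^2 = 0.525
t = 2 is in the acceleration phase (t <= T/2).
p = p0 + 0.5*a*t^2 = 3.0 + 0.5*0.525*2^2
= 4.05


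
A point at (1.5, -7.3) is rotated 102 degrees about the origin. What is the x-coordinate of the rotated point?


x' = x*cos(theta) - y*sin(theta)
cos(102 deg) = -0.2079, sin(102 deg) = 0.9781
x' = 1.5 * -0.2079 - -7.3 * 0.9781
= -0.3119 - -7.1405
= 6.8286


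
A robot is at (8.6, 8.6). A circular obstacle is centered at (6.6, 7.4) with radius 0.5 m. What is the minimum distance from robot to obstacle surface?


center_dist = sqrt((8.6-6.6)^2 + (8.6-7.4)^2)
= sqrt(4.0 + 1.44)
= 2.3324
min_dist = center_dist - radius = 2.3324 - 0.5 = 1.8324 m


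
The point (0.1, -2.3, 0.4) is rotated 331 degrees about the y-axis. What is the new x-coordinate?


Rotation about y-axis: x' = x*cos(theta) + z*sin(theta)
= 0.1 * 0.8746 + 0.4 * -0.4848
= -0.1065


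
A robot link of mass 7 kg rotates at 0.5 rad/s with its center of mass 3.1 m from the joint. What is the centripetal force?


F = m * omega^2 * r
= 7 * 0.5^2 * 3.1
= 7 * 0.25 * 3.1
= 5.425 N


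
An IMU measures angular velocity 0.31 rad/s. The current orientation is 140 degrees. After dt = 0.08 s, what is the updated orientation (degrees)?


delta_theta = w * dt = 0.31 * 0.08 = 0.0248 rad
= 1.4209 deg
theta_new = 140 + 1.4209 = 141.4209 deg


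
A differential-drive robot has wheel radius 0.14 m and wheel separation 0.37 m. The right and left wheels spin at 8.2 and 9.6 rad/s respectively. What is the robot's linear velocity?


vR = r*wR = 0.14*8.2 = 1.148 m/s
vL = r*wL = 0.14*9.6 = 1.344 m/s
v = (vR+vL)/2 = 1.246 m/s
omega = (vR-vL)/L = -0.5297 rad/s
linear velocity = 1.246 m/s


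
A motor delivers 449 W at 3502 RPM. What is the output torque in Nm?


omega = 3502 * 2*pi/60 = 366.7286 rad/s
tau = P / omega = 449 / 366.7286
= 1.2243 Nm


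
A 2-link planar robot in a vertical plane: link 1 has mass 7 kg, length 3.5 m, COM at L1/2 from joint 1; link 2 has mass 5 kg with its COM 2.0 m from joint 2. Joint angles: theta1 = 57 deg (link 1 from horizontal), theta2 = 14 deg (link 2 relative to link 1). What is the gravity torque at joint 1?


Horizontal distance from joint 1 to link-1 COM:
  x_c1 = (L1/2)*cos(t1) = 1.75 * 0.5446 = 0.9531 m
Horizontal distance from joint 1 to link-2 COM:
  x_c2 = L1*cos(t1) + Lc2*cos(t1+t2)
       = 3.5*0.5446 + 2.0*0.3256 = 2.5574 m
tau1 = m1*g*x_c1 + m2*g*x_c2
     = 7*9.81*0.9531 + 5*9.81*2.5574
     = 65.4506 + 125.4391
     = 190.8898 Nm


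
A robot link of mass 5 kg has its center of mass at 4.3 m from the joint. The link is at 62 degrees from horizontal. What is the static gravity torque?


tau = m*g*L*cos(angle)
= 5 * 9.81 * 4.3 * cos(62 deg)
= 5 * 9.81 * 4.3 * 0.4695
= 99.0186 Nm


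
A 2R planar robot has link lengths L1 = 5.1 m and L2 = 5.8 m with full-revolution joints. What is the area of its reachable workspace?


r_max = L1 + L2 = 10.9 m
r_min = |L1 - L2| = 0.7 m
Area = pi*(r_max^2 - r_min^2)
= pi*(118.81 - 0.49)
= pi * 118.32
= 371.7132 m^2


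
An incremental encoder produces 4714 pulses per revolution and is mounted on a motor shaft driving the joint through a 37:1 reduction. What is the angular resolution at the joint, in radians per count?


counts per rev = 4714
effective counts at joint = 4714 * 37 = 174418
resolution = 2*pi / 174418
= 3.6024e-05 rad/count


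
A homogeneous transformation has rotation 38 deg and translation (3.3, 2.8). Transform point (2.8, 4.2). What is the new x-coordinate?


x' = cos(theta)*px - sin(theta)*py + tx
= 0.788*2.8 - 0.6157*4.2 + 3.3
= 2.9207


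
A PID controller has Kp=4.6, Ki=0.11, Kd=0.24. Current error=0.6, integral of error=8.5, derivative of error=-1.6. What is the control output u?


u = Kp*e + Ki*int(e) + Kd*de/dt
= 4.6*0.6 + 0.11*8.5 + 0.24*(-1.6)
= 2.76 + 0.935 + -0.384
= 3.311


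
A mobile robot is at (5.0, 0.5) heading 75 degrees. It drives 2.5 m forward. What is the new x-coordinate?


x_new = x0 + d*cos(theta)
= 5.0 + 2.5*cos(75)
= 5.0 + 0.647
= 5.647


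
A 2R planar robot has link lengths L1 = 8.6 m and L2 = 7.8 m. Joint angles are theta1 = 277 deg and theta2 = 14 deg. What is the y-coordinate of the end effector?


Convert angles to radians: theta1 = 4.8346, theta2 = 0.2443
y = L1*sin(theta1) + L2*sin(theta1+theta2)
y = -8.5359 + -7.2819
y = -15.8178


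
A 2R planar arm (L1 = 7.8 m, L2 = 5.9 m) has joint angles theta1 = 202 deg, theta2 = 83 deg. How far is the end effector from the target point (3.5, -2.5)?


End effector via forward kinematics:
x = L1*cos(t1) + L2*cos(t1+t2) = -5.705
y = L1*sin(t1) + L2*sin(t1+t2) = -8.6209
Distance to target:
d = sqrt((3.5 - -5.705)^2 + (-2.5 - -8.6209)^2)
= sqrt(84.7321 + 37.4653)
= 11.0543 m


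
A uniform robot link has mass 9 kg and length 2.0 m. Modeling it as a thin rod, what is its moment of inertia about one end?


I = (1/3) * m * L^2
= (1/3) * 9 * 2.0^2
= 0.333333 * 9 * 4.0
= 12.0 kg*m^2


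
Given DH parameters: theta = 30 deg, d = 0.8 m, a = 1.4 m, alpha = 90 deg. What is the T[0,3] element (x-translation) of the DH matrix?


T[0,3] = a * cos(theta)
= 1.4 * cos(30 deg)
= 1.4 * 0.866
= 1.2124


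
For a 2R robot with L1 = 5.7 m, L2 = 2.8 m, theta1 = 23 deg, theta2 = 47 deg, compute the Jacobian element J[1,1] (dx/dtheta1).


J[1,1] = -L1*sin(t1) - L2*sin(t1+t2)
= -5.7*sin(23) - 2.8*sin(70)
= -4.8583


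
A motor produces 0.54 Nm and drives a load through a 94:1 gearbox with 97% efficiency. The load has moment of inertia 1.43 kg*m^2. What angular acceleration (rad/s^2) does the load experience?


tau_out = tau_motor * N * eta
= 0.54 * 94 * 0.97 = 49.2372 Nm
alpha = tau_out / I = 49.2372 / 1.43
= 34.4316 rad/s^2


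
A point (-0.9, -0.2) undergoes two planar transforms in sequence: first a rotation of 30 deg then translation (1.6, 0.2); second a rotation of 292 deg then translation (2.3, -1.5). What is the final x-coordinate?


After transform 1:
x1 = cos(30)*-0.9 - sin(30)*-0.2 + 1.6 = 0.9206
y1 = sin(30)*-0.9 + cos(30)*-0.2 + 0.2 = -0.4232
After transform 2:
x2 = cos(292)*0.9206 - sin(292)*-0.4232 + 2.3
= 2.2525


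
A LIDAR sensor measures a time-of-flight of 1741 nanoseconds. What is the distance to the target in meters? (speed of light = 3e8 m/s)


tof = 1741 ns = 1.741e-06 s
dist = c * tof / 2
= 3e8 * 1.741e-06 / 2
= 261.15 m


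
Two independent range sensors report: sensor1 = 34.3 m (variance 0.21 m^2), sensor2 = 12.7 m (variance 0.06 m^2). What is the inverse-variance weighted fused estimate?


w1 = (1/var1) / (1/var1 + 1/var2)
   = 4.7619 / (4.7619 + 16.6667) = 0.2222
w2 = 1 - w1 = 0.7778
fused = w1*s1 + w2*s2 = 7.6222 + 9.8778
= 17.5 m


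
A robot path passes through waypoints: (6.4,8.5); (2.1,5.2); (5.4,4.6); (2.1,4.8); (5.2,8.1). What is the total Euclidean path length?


Segment lengths:
  seg1 = sqrt((-4.3)^2 + (-3.3)^2) = 5.4203
  seg2 = sqrt((3.3)^2 + (-0.6)^2) = 3.3541
  seg3 = sqrt((-3.3)^2 + (0.2)^2) = 3.3061
  seg4 = sqrt((3.1)^2 + (3.3)^2) = 4.5277
Total = 16.6082


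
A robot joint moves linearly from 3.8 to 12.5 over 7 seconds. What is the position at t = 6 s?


s = t/T = 6/7 = 0.8571
p(t) = p0 + (pf-p0)*s
= 3.8 + (12.5 - 3.8) * 0.8571
= 11.2571


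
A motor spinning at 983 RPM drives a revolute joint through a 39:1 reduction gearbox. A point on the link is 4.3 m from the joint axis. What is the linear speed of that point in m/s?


omega_motor = 983 * 2*pi/60 = 102.9395 rad/s
omega_joint = omega_motor / 39 = 2.6395 rad/s
v = omega_joint * r = 2.6395 * 4.3
= 11.3497 m/s


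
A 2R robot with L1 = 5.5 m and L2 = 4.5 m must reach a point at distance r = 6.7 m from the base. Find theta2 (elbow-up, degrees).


cos(theta2) = (r^2 - L1^2 - L2^2) / (2*L1*L2)
cos(theta2) = (44.89 - 30.25 - 20.25) / 49.5
cos(theta2) = -0.113333
theta2 = 96.5075 degrees


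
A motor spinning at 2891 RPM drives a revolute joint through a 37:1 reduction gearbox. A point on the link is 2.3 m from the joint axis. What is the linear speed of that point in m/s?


omega_motor = 2891 * 2*pi/60 = 302.7448 rad/s
omega_joint = omega_motor / 37 = 8.1823 rad/s
v = omega_joint * r = 8.1823 * 2.3
= 18.8193 m/s


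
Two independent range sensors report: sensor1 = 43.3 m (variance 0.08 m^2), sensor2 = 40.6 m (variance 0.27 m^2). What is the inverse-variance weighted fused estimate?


w1 = (1/var1) / (1/var1 + 1/var2)
   = 12.5 / (12.5 + 3.7037) = 0.7714
w2 = 1 - w1 = 0.2286
fused = w1*s1 + w2*s2 = 33.4029 + 9.28
= 42.6829 m


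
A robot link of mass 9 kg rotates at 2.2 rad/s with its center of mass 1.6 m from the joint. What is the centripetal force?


F = m * omega^2 * r
= 9 * 2.2^2 * 1.6
= 9 * 4.84 * 1.6
= 69.696 N


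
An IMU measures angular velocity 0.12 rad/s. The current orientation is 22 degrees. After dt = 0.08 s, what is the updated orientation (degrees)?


delta_theta = w * dt = 0.12 * 0.08 = 0.0096 rad
= 0.55 deg
theta_new = 22 + 0.55 = 22.55 deg


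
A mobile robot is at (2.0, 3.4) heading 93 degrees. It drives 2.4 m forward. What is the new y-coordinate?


y_new = y0 + d*sin(theta)
= 3.4 + 2.4*sin(93)
= 3.4 + 2.3967
= 5.7967


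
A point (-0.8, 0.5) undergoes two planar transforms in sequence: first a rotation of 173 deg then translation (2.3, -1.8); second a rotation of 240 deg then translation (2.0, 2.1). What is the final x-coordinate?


After transform 1:
x1 = cos(173)*-0.8 - sin(173)*0.5 + 2.3 = 3.0331
y1 = sin(173)*-0.8 + cos(173)*0.5 + -1.8 = -2.3938
After transform 2:
x2 = cos(240)*3.0331 - sin(240)*-2.3938 + 2.0
= -1.5896


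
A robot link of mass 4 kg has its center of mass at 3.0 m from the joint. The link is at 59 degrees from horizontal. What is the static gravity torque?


tau = m*g*L*cos(angle)
= 4 * 9.81 * 3.0 * cos(59 deg)
= 4 * 9.81 * 3.0 * 0.515
= 60.6303 Nm


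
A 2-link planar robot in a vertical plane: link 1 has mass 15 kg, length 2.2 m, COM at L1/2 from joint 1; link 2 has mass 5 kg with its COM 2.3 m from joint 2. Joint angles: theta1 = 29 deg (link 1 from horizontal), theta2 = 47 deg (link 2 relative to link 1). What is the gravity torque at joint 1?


Horizontal distance from joint 1 to link-1 COM:
  x_c1 = (L1/2)*cos(t1) = 1.1 * 0.8746 = 0.9621 m
Horizontal distance from joint 1 to link-2 COM:
  x_c2 = L1*cos(t1) + Lc2*cos(t1+t2)
       = 2.2*0.8746 + 2.3*0.2419 = 2.4806 m
tau1 = m1*g*x_c1 + m2*g*x_c2
     = 15*9.81*0.9621 + 5*9.81*2.4806
     = 141.5703 + 121.6726
     = 263.243 Nm


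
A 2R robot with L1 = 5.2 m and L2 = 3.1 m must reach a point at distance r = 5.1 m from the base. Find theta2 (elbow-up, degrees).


cos(theta2) = (r^2 - L1^2 - L2^2) / (2*L1*L2)
cos(theta2) = (26.01 - 27.04 - 9.61) / 32.24
cos(theta2) = -0.330025
theta2 = 109.2703 degrees


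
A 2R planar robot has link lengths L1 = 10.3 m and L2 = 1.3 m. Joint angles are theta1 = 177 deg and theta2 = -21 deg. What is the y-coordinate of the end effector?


Convert angles to radians: theta1 = 3.0892, theta2 = -0.3665
y = L1*sin(theta1) + L2*sin(theta1+theta2)
y = 0.5391 + 0.5288
y = 1.0678
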